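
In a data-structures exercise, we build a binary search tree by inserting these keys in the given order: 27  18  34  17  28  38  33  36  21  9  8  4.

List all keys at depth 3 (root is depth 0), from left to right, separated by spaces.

9 33 36

Insert 27: tree is empty, so 27 becomes the root.
Insert 18: 18 < 27 → go left. Place as left child of 27.
Insert 34: 34 > 27 → go right. Place as right child of 27.
Insert 17: 17 < 27 → go left; 17 < 18 → go left. Place as left child of 18.
Insert 28: 28 > 27 → go right; 28 < 34 → go left. Place as left child of 34.
Insert 38: 38 > 27 → go right; 38 > 34 → go right. Place as right child of 34.
Insert 33: 33 > 27 → go right; 33 < 34 → go left; 33 > 28 → go right. Place as right child of 28.
Insert 36: 36 > 27 → go right; 36 > 34 → go right; 36 < 38 → go left. Place as left child of 38.
Insert 21: 21 < 27 → go left; 21 > 18 → go right. Place as right child of 18.
Insert 9: 9 < 27 → go left; 9 < 18 → go left; 9 < 17 → go left. Place as left child of 17.
Insert 8: 8 < 27 → go left; 8 < 18 → go left; 8 < 17 → go left; 8 < 9 → go left. Place as left child of 9.
Insert 4: 4 < 27 → go left; 4 < 18 → go left; 4 < 17 → go left; 4 < 9 → go left; 4 < 8 → go left. Place as left child of 8.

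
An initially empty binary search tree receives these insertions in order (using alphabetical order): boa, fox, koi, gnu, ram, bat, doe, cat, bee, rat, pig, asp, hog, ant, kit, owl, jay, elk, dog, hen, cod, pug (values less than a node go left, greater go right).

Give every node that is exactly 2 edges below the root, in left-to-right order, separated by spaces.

asp bee doe koi

Insert boa: tree is empty, so boa becomes the root.
Insert fox: fox > boa → go right. Place as right child of boa.
Insert koi: koi > boa → go right; koi > fox → go right. Place as right child of fox.
Insert gnu: gnu > boa → go right; gnu > fox → go right; gnu < koi → go left. Place as left child of koi.
Insert ram: ram > boa → go right; ram > fox → go right; ram > koi → go right. Place as right child of koi.
Insert bat: bat < boa → go left. Place as left child of boa.
Insert doe: doe > boa → go right; doe < fox → go left. Place as left child of fox.
Insert cat: cat > boa → go right; cat < fox → go left; cat < doe → go left. Place as left child of doe.
Insert bee: bee < boa → go left; bee > bat → go right. Place as right child of bat.
Insert rat: rat > boa → go right; rat > fox → go right; rat > koi → go right; rat > ram → go right. Place as right child of ram.
Insert pig: pig > boa → go right; pig > fox → go right; pig > koi → go right; pig < ram → go left. Place as left child of ram.
Insert asp: asp < boa → go left; asp < bat → go left. Place as left child of bat.
Insert hog: hog > boa → go right; hog > fox → go right; hog < koi → go left; hog > gnu → go right. Place as right child of gnu.
Insert ant: ant < boa → go left; ant < bat → go left; ant < asp → go left. Place as left child of asp.
Insert kit: kit > boa → go right; kit > fox → go right; kit < koi → go left; kit > gnu → go right; kit > hog → go right. Place as right child of hog.
Insert owl: owl > boa → go right; owl > fox → go right; owl > koi → go right; owl < ram → go left; owl < pig → go left. Place as left child of pig.
Insert jay: jay > boa → go right; jay > fox → go right; jay < koi → go left; jay > gnu → go right; jay > hog → go right; jay < kit → go left. Place as left child of kit.
Insert elk: elk > boa → go right; elk < fox → go left; elk > doe → go right. Place as right child of doe.
Insert dog: dog > boa → go right; dog < fox → go left; dog > doe → go right; dog < elk → go left. Place as left child of elk.
Insert hen: hen > boa → go right; hen > fox → go right; hen < koi → go left; hen > gnu → go right; hen < hog → go left. Place as left child of hog.
Insert cod: cod > boa → go right; cod < fox → go left; cod < doe → go left; cod > cat → go right. Place as right child of cat.
Insert pug: pug > boa → go right; pug > fox → go right; pug > koi → go right; pug < ram → go left; pug > pig → go right. Place as right child of pig.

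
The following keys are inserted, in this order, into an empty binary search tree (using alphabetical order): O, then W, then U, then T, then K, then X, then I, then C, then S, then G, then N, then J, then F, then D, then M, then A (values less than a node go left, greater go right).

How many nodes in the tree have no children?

Insert O: tree is empty, so O becomes the root.
Insert W: W > O → go right. Place as right child of O.
Insert U: U > O → go right; U < W → go left. Place as left child of W.
Insert T: T > O → go right; T < W → go left; T < U → go left. Place as left child of U.
Insert K: K < O → go left. Place as left child of O.
Insert X: X > O → go right; X > W → go right. Place as right child of W.
Insert I: I < O → go left; I < K → go left. Place as left child of K.
Insert C: C < O → go left; C < K → go left; C < I → go left. Place as left child of I.
Insert S: S > O → go right; S < W → go left; S < U → go left; S < T → go left. Place as left child of T.
Insert G: G < O → go left; G < K → go left; G < I → go left; G > C → go right. Place as right child of C.
Insert N: N < O → go left; N > K → go right. Place as right child of K.
Insert J: J < O → go left; J < K → go left; J > I → go right. Place as right child of I.
Insert F: F < O → go left; F < K → go left; F < I → go left; F > C → go right; F < G → go left. Place as left child of G.
Insert D: D < O → go left; D < K → go left; D < I → go left; D > C → go right; D < G → go left; D < F → go left. Place as left child of F.
Insert M: M < O → go left; M > K → go right; M < N → go left. Place as left child of N.
Insert A: A < O → go left; A < K → go left; A < I → go left; A < C → go left. Place as left child of C.

Leaves: A, D, J, M, S, X — 6 in total.

6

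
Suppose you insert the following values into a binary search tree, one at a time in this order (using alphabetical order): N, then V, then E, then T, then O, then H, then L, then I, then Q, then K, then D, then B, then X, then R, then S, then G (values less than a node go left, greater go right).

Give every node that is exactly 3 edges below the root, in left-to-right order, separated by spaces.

B G L O

N: root
V: right child of N (depth 1)
E: left child of N (depth 1)
T: left child of V (depth 2)
O: left child of T (depth 3)
H: right child of E (depth 2)
L: right child of H (depth 3)
I: left child of L (depth 4)
Q: right child of O (depth 4)
K: right child of I (depth 5)
D: left child of E (depth 2)
B: left child of D (depth 3)
X: right child of V (depth 2)
R: right child of Q (depth 5)
S: right child of R (depth 6)
G: left child of H (depth 3)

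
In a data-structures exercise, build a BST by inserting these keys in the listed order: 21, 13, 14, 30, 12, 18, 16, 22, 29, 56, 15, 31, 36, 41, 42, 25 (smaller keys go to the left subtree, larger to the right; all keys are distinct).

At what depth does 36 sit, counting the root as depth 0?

4

21: root
13: left child of 21 (depth 1)
14: right child of 13 (depth 2)
30: right child of 21 (depth 1)
12: left child of 13 (depth 2)
18: right child of 14 (depth 3)
16: left child of 18 (depth 4)
22: left child of 30 (depth 2)
29: right child of 22 (depth 3)
56: right child of 30 (depth 2)
15: left child of 16 (depth 5)
31: left child of 56 (depth 3)
36: right child of 31 (depth 4)
41: right child of 36 (depth 5)
42: right child of 41 (depth 6)
25: left child of 29 (depth 4)

Path to 36: 21 → 30 → 56 → 31 → 36, which is 4 edges.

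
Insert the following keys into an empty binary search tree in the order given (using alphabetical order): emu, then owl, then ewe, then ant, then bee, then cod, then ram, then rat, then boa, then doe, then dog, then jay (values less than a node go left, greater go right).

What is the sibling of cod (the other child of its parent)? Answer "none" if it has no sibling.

none

emu: root
owl: right child of emu (depth 1)
ewe: left child of owl (depth 2)
ant: left child of emu (depth 1)
bee: right child of ant (depth 2)
cod: right child of bee (depth 3)
ram: right child of owl (depth 2)
rat: right child of ram (depth 3)
boa: left child of cod (depth 4)
doe: right child of cod (depth 4)
dog: right child of doe (depth 5)
jay: right child of ewe (depth 3)

cod's parent is bee, which has only one child.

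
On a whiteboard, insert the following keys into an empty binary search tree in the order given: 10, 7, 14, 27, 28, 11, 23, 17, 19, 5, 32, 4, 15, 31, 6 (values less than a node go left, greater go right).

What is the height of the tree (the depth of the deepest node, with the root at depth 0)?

5

Insert 10: tree is empty, so 10 becomes the root.
Insert 7: 7 < 10 → go left. Place as left child of 10.
Insert 14: 14 > 10 → go right. Place as right child of 10.
Insert 27: 27 > 10 → go right; 27 > 14 → go right. Place as right child of 14.
Insert 28: 28 > 10 → go right; 28 > 14 → go right; 28 > 27 → go right. Place as right child of 27.
Insert 11: 11 > 10 → go right; 11 < 14 → go left. Place as left child of 14.
Insert 23: 23 > 10 → go right; 23 > 14 → go right; 23 < 27 → go left. Place as left child of 27.
Insert 17: 17 > 10 → go right; 17 > 14 → go right; 17 < 27 → go left; 17 < 23 → go left. Place as left child of 23.
Insert 19: 19 > 10 → go right; 19 > 14 → go right; 19 < 27 → go left; 19 < 23 → go left; 19 > 17 → go right. Place as right child of 17.
Insert 5: 5 < 10 → go left; 5 < 7 → go left. Place as left child of 7.
Insert 32: 32 > 10 → go right; 32 > 14 → go right; 32 > 27 → go right; 32 > 28 → go right. Place as right child of 28.
Insert 4: 4 < 10 → go left; 4 < 7 → go left; 4 < 5 → go left. Place as left child of 5.
Insert 15: 15 > 10 → go right; 15 > 14 → go right; 15 < 27 → go left; 15 < 23 → go left; 15 < 17 → go left. Place as left child of 17.
Insert 31: 31 > 10 → go right; 31 > 14 → go right; 31 > 27 → go right; 31 > 28 → go right; 31 < 32 → go left. Place as left child of 32.
Insert 6: 6 < 10 → go left; 6 < 7 → go left; 6 > 5 → go right. Place as right child of 5.

The deepest node is 19 at depth 5.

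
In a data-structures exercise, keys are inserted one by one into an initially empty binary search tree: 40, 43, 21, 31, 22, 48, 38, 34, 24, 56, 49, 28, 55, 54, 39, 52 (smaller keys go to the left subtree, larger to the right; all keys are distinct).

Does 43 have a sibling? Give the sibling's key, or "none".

21

40: root
43: right child of 40 (depth 1)
21: left child of 40 (depth 1)
31: right child of 21 (depth 2)
22: left child of 31 (depth 3)
48: right child of 43 (depth 2)
38: right child of 31 (depth 3)
34: left child of 38 (depth 4)
24: right child of 22 (depth 4)
56: right child of 48 (depth 3)
49: left child of 56 (depth 4)
28: right child of 24 (depth 5)
55: right child of 49 (depth 5)
54: left child of 55 (depth 6)
39: right child of 38 (depth 4)
52: left child of 54 (depth 7)

43's parent is 40; the other child of 40 is 21.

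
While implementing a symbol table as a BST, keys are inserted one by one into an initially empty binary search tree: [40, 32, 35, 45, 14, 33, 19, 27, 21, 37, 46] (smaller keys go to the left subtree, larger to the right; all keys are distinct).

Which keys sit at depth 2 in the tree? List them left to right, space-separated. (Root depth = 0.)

40: root
32: left child of 40 (depth 1)
35: right child of 32 (depth 2)
45: right child of 40 (depth 1)
14: left child of 32 (depth 2)
33: left child of 35 (depth 3)
19: right child of 14 (depth 3)
27: right child of 19 (depth 4)
21: left child of 27 (depth 5)
37: right child of 35 (depth 3)
46: right child of 45 (depth 2)

14 35 46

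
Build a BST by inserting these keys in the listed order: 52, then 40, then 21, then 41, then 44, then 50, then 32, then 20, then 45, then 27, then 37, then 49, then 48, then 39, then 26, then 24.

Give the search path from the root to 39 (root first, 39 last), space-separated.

52: root
40: left child of 52 (depth 1)
21: left child of 40 (depth 2)
41: right child of 40 (depth 2)
44: right child of 41 (depth 3)
50: right child of 44 (depth 4)
32: right child of 21 (depth 3)
20: left child of 21 (depth 3)
45: left child of 50 (depth 5)
27: left child of 32 (depth 4)
37: right child of 32 (depth 4)
49: right child of 45 (depth 6)
48: left child of 49 (depth 7)
39: right child of 37 (depth 5)
26: left child of 27 (depth 5)
24: left child of 26 (depth 6)

52 40 21 32 37 39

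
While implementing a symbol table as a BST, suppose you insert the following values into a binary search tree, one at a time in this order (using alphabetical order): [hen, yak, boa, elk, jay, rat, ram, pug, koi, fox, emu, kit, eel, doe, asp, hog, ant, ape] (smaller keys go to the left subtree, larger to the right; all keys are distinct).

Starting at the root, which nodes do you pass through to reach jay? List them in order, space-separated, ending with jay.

hen yak jay

hen: root
yak: right child of hen (depth 1)
boa: left child of hen (depth 1)
elk: right child of boa (depth 2)
jay: left child of yak (depth 2)
rat: right child of jay (depth 3)
ram: left child of rat (depth 4)
pug: left child of ram (depth 5)
koi: left child of pug (depth 6)
fox: right child of elk (depth 3)
emu: left child of fox (depth 4)
kit: left child of koi (depth 7)
eel: left child of elk (depth 3)
doe: left child of eel (depth 4)
asp: left child of boa (depth 2)
hog: left child of jay (depth 3)
ant: left child of asp (depth 3)
ape: right child of ant (depth 4)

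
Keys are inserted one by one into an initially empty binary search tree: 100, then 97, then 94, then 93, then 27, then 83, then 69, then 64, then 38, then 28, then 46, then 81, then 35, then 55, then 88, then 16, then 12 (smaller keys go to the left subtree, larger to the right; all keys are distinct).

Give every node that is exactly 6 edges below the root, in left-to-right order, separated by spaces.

Resulting structure (node: left, right):
  100: L=97, R=–
  97: L=94, R=–
  94: L=93, R=–
  93: L=27, R=–
  27: L=16, R=83
  83: L=69, R=88
  69: L=64, R=81
  64: L=38, R=–
  38: L=28, R=46
  28: L=–, R=35
  46: L=–, R=55
  81: L=–, R=–
  35: L=–, R=–
  55: L=–, R=–
  88: L=–, R=–
  16: L=12, R=–
  12: L=–, R=–

12 69 88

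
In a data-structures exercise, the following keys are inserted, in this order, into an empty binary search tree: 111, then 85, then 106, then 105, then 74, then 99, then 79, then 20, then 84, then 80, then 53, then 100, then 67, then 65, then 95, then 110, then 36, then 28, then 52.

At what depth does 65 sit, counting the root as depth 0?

Insert 111: tree is empty, so 111 becomes the root.
Insert 85: 85 < 111 → go left. Place as left child of 111.
Insert 106: 106 < 111 → go left; 106 > 85 → go right. Place as right child of 85.
Insert 105: 105 < 111 → go left; 105 > 85 → go right; 105 < 106 → go left. Place as left child of 106.
Insert 74: 74 < 111 → go left; 74 < 85 → go left. Place as left child of 85.
Insert 99: 99 < 111 → go left; 99 > 85 → go right; 99 < 106 → go left; 99 < 105 → go left. Place as left child of 105.
Insert 79: 79 < 111 → go left; 79 < 85 → go left; 79 > 74 → go right. Place as right child of 74.
Insert 20: 20 < 111 → go left; 20 < 85 → go left; 20 < 74 → go left. Place as left child of 74.
Insert 84: 84 < 111 → go left; 84 < 85 → go left; 84 > 74 → go right; 84 > 79 → go right. Place as right child of 79.
Insert 80: 80 < 111 → go left; 80 < 85 → go left; 80 > 74 → go right; 80 > 79 → go right; 80 < 84 → go left. Place as left child of 84.
Insert 53: 53 < 111 → go left; 53 < 85 → go left; 53 < 74 → go left; 53 > 20 → go right. Place as right child of 20.
Insert 100: 100 < 111 → go left; 100 > 85 → go right; 100 < 106 → go left; 100 < 105 → go left; 100 > 99 → go right. Place as right child of 99.
Insert 67: 67 < 111 → go left; 67 < 85 → go left; 67 < 74 → go left; 67 > 20 → go right; 67 > 53 → go right. Place as right child of 53.
Insert 65: 65 < 111 → go left; 65 < 85 → go left; 65 < 74 → go left; 65 > 20 → go right; 65 > 53 → go right; 65 < 67 → go left. Place as left child of 67.
Insert 95: 95 < 111 → go left; 95 > 85 → go right; 95 < 106 → go left; 95 < 105 → go left; 95 < 99 → go left. Place as left child of 99.
Insert 110: 110 < 111 → go left; 110 > 85 → go right; 110 > 106 → go right. Place as right child of 106.
Insert 36: 36 < 111 → go left; 36 < 85 → go left; 36 < 74 → go left; 36 > 20 → go right; 36 < 53 → go left. Place as left child of 53.
Insert 28: 28 < 111 → go left; 28 < 85 → go left; 28 < 74 → go left; 28 > 20 → go right; 28 < 53 → go left; 28 < 36 → go left. Place as left child of 36.
Insert 52: 52 < 111 → go left; 52 < 85 → go left; 52 < 74 → go left; 52 > 20 → go right; 52 < 53 → go left; 52 > 36 → go right. Place as right child of 36.

Path to 65: 111 → 85 → 74 → 20 → 53 → 67 → 65, which is 6 edges.

6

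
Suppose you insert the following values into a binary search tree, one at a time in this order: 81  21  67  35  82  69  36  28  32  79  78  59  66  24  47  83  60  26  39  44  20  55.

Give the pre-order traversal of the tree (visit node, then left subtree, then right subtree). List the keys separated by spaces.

81 21 20 67 35 28 24 26 32 36 59 47 39 44 55 66 60 69 79 78 82 83

81: root
21: left child of 81 (depth 1)
67: right child of 21 (depth 2)
35: left child of 67 (depth 3)
82: right child of 81 (depth 1)
69: right child of 67 (depth 3)
36: right child of 35 (depth 4)
28: left child of 35 (depth 4)
32: right child of 28 (depth 5)
79: right child of 69 (depth 4)
78: left child of 79 (depth 5)
59: right child of 36 (depth 5)
66: right child of 59 (depth 6)
24: left child of 28 (depth 5)
47: left child of 59 (depth 6)
83: right child of 82 (depth 2)
60: left child of 66 (depth 7)
26: right child of 24 (depth 6)
39: left child of 47 (depth 7)
44: right child of 39 (depth 8)
20: left child of 21 (depth 2)
55: right child of 47 (depth 7)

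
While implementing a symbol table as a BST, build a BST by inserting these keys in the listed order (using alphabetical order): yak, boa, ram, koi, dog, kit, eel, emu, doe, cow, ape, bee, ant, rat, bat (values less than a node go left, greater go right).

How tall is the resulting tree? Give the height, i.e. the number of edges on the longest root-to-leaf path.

Resulting structure (node: left, right):
  yak: L=boa, R=–
  boa: L=ape, R=ram
  ram: L=koi, R=rat
  koi: L=dog, R=–
  dog: L=doe, R=kit
  kit: L=eel, R=–
  eel: L=–, R=emu
  emu: L=–, R=–
  doe: L=cow, R=–
  cow: L=–, R=–
  ape: L=ant, R=bee
  bee: L=bat, R=–
  ant: L=–, R=–
  rat: L=–, R=–
  bat: L=–, R=–

The deepest node is emu at depth 7.

7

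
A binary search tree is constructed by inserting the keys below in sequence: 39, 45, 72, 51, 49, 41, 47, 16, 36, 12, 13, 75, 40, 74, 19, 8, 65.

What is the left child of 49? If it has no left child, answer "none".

47

Insert 39: tree is empty, so 39 becomes the root.
Insert 45: 45 > 39 → go right. Place as right child of 39.
Insert 72: 72 > 39 → go right; 72 > 45 → go right. Place as right child of 45.
Insert 51: 51 > 39 → go right; 51 > 45 → go right; 51 < 72 → go left. Place as left child of 72.
Insert 49: 49 > 39 → go right; 49 > 45 → go right; 49 < 72 → go left; 49 < 51 → go left. Place as left child of 51.
Insert 41: 41 > 39 → go right; 41 < 45 → go left. Place as left child of 45.
Insert 47: 47 > 39 → go right; 47 > 45 → go right; 47 < 72 → go left; 47 < 51 → go left; 47 < 49 → go left. Place as left child of 49.
Insert 16: 16 < 39 → go left. Place as left child of 39.
Insert 36: 36 < 39 → go left; 36 > 16 → go right. Place as right child of 16.
Insert 12: 12 < 39 → go left; 12 < 16 → go left. Place as left child of 16.
Insert 13: 13 < 39 → go left; 13 < 16 → go left; 13 > 12 → go right. Place as right child of 12.
Insert 75: 75 > 39 → go right; 75 > 45 → go right; 75 > 72 → go right. Place as right child of 72.
Insert 40: 40 > 39 → go right; 40 < 45 → go left; 40 < 41 → go left. Place as left child of 41.
Insert 74: 74 > 39 → go right; 74 > 45 → go right; 74 > 72 → go right; 74 < 75 → go left. Place as left child of 75.
Insert 19: 19 < 39 → go left; 19 > 16 → go right; 19 < 36 → go left. Place as left child of 36.
Insert 8: 8 < 39 → go left; 8 < 16 → go left; 8 < 12 → go left. Place as left child of 12.
Insert 65: 65 > 39 → go right; 65 > 45 → go right; 65 < 72 → go left; 65 > 51 → go right. Place as right child of 51.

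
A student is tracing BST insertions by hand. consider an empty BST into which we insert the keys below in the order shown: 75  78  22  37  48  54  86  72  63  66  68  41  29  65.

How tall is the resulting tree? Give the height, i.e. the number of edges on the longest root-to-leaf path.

Resulting structure (node: left, right):
  75: L=22, R=78
  78: L=–, R=86
  22: L=–, R=37
  37: L=29, R=48
  48: L=41, R=54
  54: L=–, R=72
  86: L=–, R=–
  72: L=63, R=–
  63: L=–, R=66
  66: L=65, R=68
  68: L=–, R=–
  41: L=–, R=–
  29: L=–, R=–
  65: L=–, R=–

The deepest node is 68 at depth 8.

8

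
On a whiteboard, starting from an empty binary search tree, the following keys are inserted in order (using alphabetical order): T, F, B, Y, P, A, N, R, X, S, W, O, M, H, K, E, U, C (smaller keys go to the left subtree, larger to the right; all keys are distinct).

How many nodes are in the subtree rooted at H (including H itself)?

2

Insert T: tree is empty, so T becomes the root.
Insert F: F < T → go left. Place as left child of T.
Insert B: B < T → go left; B < F → go left. Place as left child of F.
Insert Y: Y > T → go right. Place as right child of T.
Insert P: P < T → go left; P > F → go right. Place as right child of F.
Insert A: A < T → go left; A < F → go left; A < B → go left. Place as left child of B.
Insert N: N < T → go left; N > F → go right; N < P → go left. Place as left child of P.
Insert R: R < T → go left; R > F → go right; R > P → go right. Place as right child of P.
Insert X: X > T → go right; X < Y → go left. Place as left child of Y.
Insert S: S < T → go left; S > F → go right; S > P → go right; S > R → go right. Place as right child of R.
Insert W: W > T → go right; W < Y → go left; W < X → go left. Place as left child of X.
Insert O: O < T → go left; O > F → go right; O < P → go left; O > N → go right. Place as right child of N.
Insert M: M < T → go left; M > F → go right; M < P → go left; M < N → go left. Place as left child of N.
Insert H: H < T → go left; H > F → go right; H < P → go left; H < N → go left; H < M → go left. Place as left child of M.
Insert K: K < T → go left; K > F → go right; K < P → go left; K < N → go left; K < M → go left; K > H → go right. Place as right child of H.
Insert E: E < T → go left; E < F → go left; E > B → go right. Place as right child of B.
Insert U: U > T → go right; U < Y → go left; U < X → go left; U < W → go left. Place as left child of W.
Insert C: C < T → go left; C < F → go left; C > B → go right; C < E → go left. Place as left child of E.

Subtree rooted at H contains: H, K — 2 nodes.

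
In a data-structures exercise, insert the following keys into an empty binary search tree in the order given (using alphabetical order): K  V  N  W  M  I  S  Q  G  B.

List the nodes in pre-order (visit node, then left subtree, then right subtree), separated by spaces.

K: root
V: right child of K (depth 1)
N: left child of V (depth 2)
W: right child of V (depth 2)
M: left child of N (depth 3)
I: left child of K (depth 1)
S: right child of N (depth 3)
Q: left child of S (depth 4)
G: left child of I (depth 2)
B: left child of G (depth 3)

K I G B V N M S Q W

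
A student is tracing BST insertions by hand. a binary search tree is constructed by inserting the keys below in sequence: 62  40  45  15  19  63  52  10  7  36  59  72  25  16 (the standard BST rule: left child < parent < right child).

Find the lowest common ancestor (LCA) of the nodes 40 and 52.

40

Insert 62: tree is empty, so 62 becomes the root.
Insert 40: 40 < 62 → go left. Place as left child of 62.
Insert 45: 45 < 62 → go left; 45 > 40 → go right. Place as right child of 40.
Insert 15: 15 < 62 → go left; 15 < 40 → go left. Place as left child of 40.
Insert 19: 19 < 62 → go left; 19 < 40 → go left; 19 > 15 → go right. Place as right child of 15.
Insert 63: 63 > 62 → go right. Place as right child of 62.
Insert 52: 52 < 62 → go left; 52 > 40 → go right; 52 > 45 → go right. Place as right child of 45.
Insert 10: 10 < 62 → go left; 10 < 40 → go left; 10 < 15 → go left. Place as left child of 15.
Insert 7: 7 < 62 → go left; 7 < 40 → go left; 7 < 15 → go left; 7 < 10 → go left. Place as left child of 10.
Insert 36: 36 < 62 → go left; 36 < 40 → go left; 36 > 15 → go right; 36 > 19 → go right. Place as right child of 19.
Insert 59: 59 < 62 → go left; 59 > 40 → go right; 59 > 45 → go right; 59 > 52 → go right. Place as right child of 52.
Insert 72: 72 > 62 → go right; 72 > 63 → go right. Place as right child of 63.
Insert 25: 25 < 62 → go left; 25 < 40 → go left; 25 > 15 → go right; 25 > 19 → go right; 25 < 36 → go left. Place as left child of 36.
Insert 16: 16 < 62 → go left; 16 < 40 → go left; 16 > 15 → go right; 16 < 19 → go left. Place as left child of 19.

Path to 40: 62 → 40
Path to 52: 62 → 40 → 45 → 52
40 lies on both paths and is an ancestor of the other node.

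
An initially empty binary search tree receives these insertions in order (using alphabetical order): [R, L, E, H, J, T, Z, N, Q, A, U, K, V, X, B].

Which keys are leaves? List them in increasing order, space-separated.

B K Q X

Insert R: tree is empty, so R becomes the root.
Insert L: L < R → go left. Place as left child of R.
Insert E: E < R → go left; E < L → go left. Place as left child of L.
Insert H: H < R → go left; H < L → go left; H > E → go right. Place as right child of E.
Insert J: J < R → go left; J < L → go left; J > E → go right; J > H → go right. Place as right child of H.
Insert T: T > R → go right. Place as right child of R.
Insert Z: Z > R → go right; Z > T → go right. Place as right child of T.
Insert N: N < R → go left; N > L → go right. Place as right child of L.
Insert Q: Q < R → go left; Q > L → go right; Q > N → go right. Place as right child of N.
Insert A: A < R → go left; A < L → go left; A < E → go left. Place as left child of E.
Insert U: U > R → go right; U > T → go right; U < Z → go left. Place as left child of Z.
Insert K: K < R → go left; K < L → go left; K > E → go right; K > H → go right; K > J → go right. Place as right child of J.
Insert V: V > R → go right; V > T → go right; V < Z → go left; V > U → go right. Place as right child of U.
Insert X: X > R → go right; X > T → go right; X < Z → go left; X > U → go right; X > V → go right. Place as right child of V.
Insert B: B < R → go left; B < L → go left; B < E → go left; B > A → go right. Place as right child of A.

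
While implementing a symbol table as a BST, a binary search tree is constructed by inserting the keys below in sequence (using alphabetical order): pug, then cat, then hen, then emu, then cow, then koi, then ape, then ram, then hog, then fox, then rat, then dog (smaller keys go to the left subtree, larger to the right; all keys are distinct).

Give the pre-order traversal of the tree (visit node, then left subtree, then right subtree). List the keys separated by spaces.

pug cat ape hen emu cow dog fox koi hog ram rat

pug: root
cat: left child of pug (depth 1)
hen: right child of cat (depth 2)
emu: left child of hen (depth 3)
cow: left child of emu (depth 4)
koi: right child of hen (depth 3)
ape: left child of cat (depth 2)
ram: right child of pug (depth 1)
hog: left child of koi (depth 4)
fox: right child of emu (depth 4)
rat: right child of ram (depth 2)
dog: right child of cow (depth 5)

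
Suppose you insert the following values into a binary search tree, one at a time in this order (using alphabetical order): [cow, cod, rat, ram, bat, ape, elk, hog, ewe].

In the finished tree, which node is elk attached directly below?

ram

Insert cow: tree is empty, so cow becomes the root.
Insert cod: cod < cow → go left. Place as left child of cow.
Insert rat: rat > cow → go right. Place as right child of cow.
Insert ram: ram > cow → go right; ram < rat → go left. Place as left child of rat.
Insert bat: bat < cow → go left; bat < cod → go left. Place as left child of cod.
Insert ape: ape < cow → go left; ape < cod → go left; ape < bat → go left. Place as left child of bat.
Insert elk: elk > cow → go right; elk < rat → go left; elk < ram → go left. Place as left child of ram.
Insert hog: hog > cow → go right; hog < rat → go left; hog < ram → go left; hog > elk → go right. Place as right child of elk.
Insert ewe: ewe > cow → go right; ewe < rat → go left; ewe < ram → go left; ewe > elk → go right; ewe < hog → go left. Place as left child of hog.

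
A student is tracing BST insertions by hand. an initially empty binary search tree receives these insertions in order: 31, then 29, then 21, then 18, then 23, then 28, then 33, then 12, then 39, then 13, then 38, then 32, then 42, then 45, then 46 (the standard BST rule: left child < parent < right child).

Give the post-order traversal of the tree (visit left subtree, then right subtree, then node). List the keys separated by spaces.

13 12 18 28 23 21 29 32 38 46 45 42 39 33 31

Insert 31: tree is empty, so 31 becomes the root.
Insert 29: 29 < 31 → go left. Place as left child of 31.
Insert 21: 21 < 31 → go left; 21 < 29 → go left. Place as left child of 29.
Insert 18: 18 < 31 → go left; 18 < 29 → go left; 18 < 21 → go left. Place as left child of 21.
Insert 23: 23 < 31 → go left; 23 < 29 → go left; 23 > 21 → go right. Place as right child of 21.
Insert 28: 28 < 31 → go left; 28 < 29 → go left; 28 > 21 → go right; 28 > 23 → go right. Place as right child of 23.
Insert 33: 33 > 31 → go right. Place as right child of 31.
Insert 12: 12 < 31 → go left; 12 < 29 → go left; 12 < 21 → go left; 12 < 18 → go left. Place as left child of 18.
Insert 39: 39 > 31 → go right; 39 > 33 → go right. Place as right child of 33.
Insert 13: 13 < 31 → go left; 13 < 29 → go left; 13 < 21 → go left; 13 < 18 → go left; 13 > 12 → go right. Place as right child of 12.
Insert 38: 38 > 31 → go right; 38 > 33 → go right; 38 < 39 → go left. Place as left child of 39.
Insert 32: 32 > 31 → go right; 32 < 33 → go left. Place as left child of 33.
Insert 42: 42 > 31 → go right; 42 > 33 → go right; 42 > 39 → go right. Place as right child of 39.
Insert 45: 45 > 31 → go right; 45 > 33 → go right; 45 > 39 → go right; 45 > 42 → go right. Place as right child of 42.
Insert 46: 46 > 31 → go right; 46 > 33 → go right; 46 > 39 → go right; 46 > 42 → go right; 46 > 45 → go right. Place as right child of 45.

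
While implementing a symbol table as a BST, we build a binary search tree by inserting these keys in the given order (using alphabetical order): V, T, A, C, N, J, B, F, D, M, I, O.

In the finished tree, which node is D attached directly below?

Insert V: tree is empty, so V becomes the root.
Insert T: T < V → go left. Place as left child of V.
Insert A: A < V → go left; A < T → go left. Place as left child of T.
Insert C: C < V → go left; C < T → go left; C > A → go right. Place as right child of A.
Insert N: N < V → go left; N < T → go left; N > A → go right; N > C → go right. Place as right child of C.
Insert J: J < V → go left; J < T → go left; J > A → go right; J > C → go right; J < N → go left. Place as left child of N.
Insert B: B < V → go left; B < T → go left; B > A → go right; B < C → go left. Place as left child of C.
Insert F: F < V → go left; F < T → go left; F > A → go right; F > C → go right; F < N → go left; F < J → go left. Place as left child of J.
Insert D: D < V → go left; D < T → go left; D > A → go right; D > C → go right; D < N → go left; D < J → go left; D < F → go left. Place as left child of F.
Insert M: M < V → go left; M < T → go left; M > A → go right; M > C → go right; M < N → go left; M > J → go right. Place as right child of J.
Insert I: I < V → go left; I < T → go left; I > A → go right; I > C → go right; I < N → go left; I < J → go left; I > F → go right. Place as right child of F.
Insert O: O < V → go left; O < T → go left; O > A → go right; O > C → go right; O > N → go right. Place as right child of N.

F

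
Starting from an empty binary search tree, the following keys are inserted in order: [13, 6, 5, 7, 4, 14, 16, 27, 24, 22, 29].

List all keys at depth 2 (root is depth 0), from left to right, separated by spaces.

13: root
6: left child of 13 (depth 1)
5: left child of 6 (depth 2)
7: right child of 6 (depth 2)
4: left child of 5 (depth 3)
14: right child of 13 (depth 1)
16: right child of 14 (depth 2)
27: right child of 16 (depth 3)
24: left child of 27 (depth 4)
22: left child of 24 (depth 5)
29: right child of 27 (depth 4)

5 7 16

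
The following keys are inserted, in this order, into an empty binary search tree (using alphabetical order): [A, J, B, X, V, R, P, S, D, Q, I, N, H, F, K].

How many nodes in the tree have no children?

4

Resulting structure (node: left, right):
  A: L=–, R=J
  J: L=B, R=X
  B: L=–, R=D
  X: L=V, R=–
  V: L=R, R=–
  R: L=P, R=S
  P: L=N, R=Q
  S: L=–, R=–
  D: L=–, R=I
  Q: L=–, R=–
  I: L=H, R=–
  N: L=K, R=–
  H: L=F, R=–
  F: L=–, R=–
  K: L=–, R=–

Leaves: F, K, Q, S — 4 in total.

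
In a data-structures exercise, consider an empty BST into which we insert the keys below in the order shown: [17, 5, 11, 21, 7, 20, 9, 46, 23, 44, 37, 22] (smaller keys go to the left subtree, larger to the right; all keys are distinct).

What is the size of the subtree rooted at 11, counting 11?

Insert 17: tree is empty, so 17 becomes the root.
Insert 5: 5 < 17 → go left. Place as left child of 17.
Insert 11: 11 < 17 → go left; 11 > 5 → go right. Place as right child of 5.
Insert 21: 21 > 17 → go right. Place as right child of 17.
Insert 7: 7 < 17 → go left; 7 > 5 → go right; 7 < 11 → go left. Place as left child of 11.
Insert 20: 20 > 17 → go right; 20 < 21 → go left. Place as left child of 21.
Insert 9: 9 < 17 → go left; 9 > 5 → go right; 9 < 11 → go left; 9 > 7 → go right. Place as right child of 7.
Insert 46: 46 > 17 → go right; 46 > 21 → go right. Place as right child of 21.
Insert 23: 23 > 17 → go right; 23 > 21 → go right; 23 < 46 → go left. Place as left child of 46.
Insert 44: 44 > 17 → go right; 44 > 21 → go right; 44 < 46 → go left; 44 > 23 → go right. Place as right child of 23.
Insert 37: 37 > 17 → go right; 37 > 21 → go right; 37 < 46 → go left; 37 > 23 → go right; 37 < 44 → go left. Place as left child of 44.
Insert 22: 22 > 17 → go right; 22 > 21 → go right; 22 < 46 → go left; 22 < 23 → go left. Place as left child of 23.

Subtree rooted at 11 contains: 11, 7, 9 — 3 nodes.

3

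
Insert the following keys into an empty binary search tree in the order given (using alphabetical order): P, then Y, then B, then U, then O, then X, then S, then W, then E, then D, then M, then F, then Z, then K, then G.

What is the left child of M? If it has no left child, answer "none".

F

Insert P: tree is empty, so P becomes the root.
Insert Y: Y > P → go right. Place as right child of P.
Insert B: B < P → go left. Place as left child of P.
Insert U: U > P → go right; U < Y → go left. Place as left child of Y.
Insert O: O < P → go left; O > B → go right. Place as right child of B.
Insert X: X > P → go right; X < Y → go left; X > U → go right. Place as right child of U.
Insert S: S > P → go right; S < Y → go left; S < U → go left. Place as left child of U.
Insert W: W > P → go right; W < Y → go left; W > U → go right; W < X → go left. Place as left child of X.
Insert E: E < P → go left; E > B → go right; E < O → go left. Place as left child of O.
Insert D: D < P → go left; D > B → go right; D < O → go left; D < E → go left. Place as left child of E.
Insert M: M < P → go left; M > B → go right; M < O → go left; M > E → go right. Place as right child of E.
Insert F: F < P → go left; F > B → go right; F < O → go left; F > E → go right; F < M → go left. Place as left child of M.
Insert Z: Z > P → go right; Z > Y → go right. Place as right child of Y.
Insert K: K < P → go left; K > B → go right; K < O → go left; K > E → go right; K < M → go left; K > F → go right. Place as right child of F.
Insert G: G < P → go left; G > B → go right; G < O → go left; G > E → go right; G < M → go left; G > F → go right; G < K → go left. Place as left child of K.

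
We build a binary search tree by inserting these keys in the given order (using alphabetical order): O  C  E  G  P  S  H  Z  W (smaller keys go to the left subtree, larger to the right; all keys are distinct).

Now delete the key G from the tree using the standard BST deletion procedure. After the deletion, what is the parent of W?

O: root
C: left child of O (depth 1)
E: right child of C (depth 2)
G: right child of E (depth 3)
P: right child of O (depth 1)
S: right child of P (depth 2)
H: right child of G (depth 4)
Z: right child of S (depth 3)
W: left child of Z (depth 4)

Delete G (at most one child — splice it out).
After deletion, W's parent is Z.

Z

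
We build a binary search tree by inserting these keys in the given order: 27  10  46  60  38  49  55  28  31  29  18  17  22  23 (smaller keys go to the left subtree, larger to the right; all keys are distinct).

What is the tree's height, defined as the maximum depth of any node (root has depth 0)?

5

27: root
10: left child of 27 (depth 1)
46: right child of 27 (depth 1)
60: right child of 46 (depth 2)
38: left child of 46 (depth 2)
49: left child of 60 (depth 3)
55: right child of 49 (depth 4)
28: left child of 38 (depth 3)
31: right child of 28 (depth 4)
29: left child of 31 (depth 5)
18: right child of 10 (depth 2)
17: left child of 18 (depth 3)
22: right child of 18 (depth 3)
23: right child of 22 (depth 4)

The deepest node is 29 at depth 5.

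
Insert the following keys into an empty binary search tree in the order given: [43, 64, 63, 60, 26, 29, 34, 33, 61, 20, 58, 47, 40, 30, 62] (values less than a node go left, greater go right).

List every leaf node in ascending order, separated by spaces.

20 30 40 47 62

Insert 43: tree is empty, so 43 becomes the root.
Insert 64: 64 > 43 → go right. Place as right child of 43.
Insert 63: 63 > 43 → go right; 63 < 64 → go left. Place as left child of 64.
Insert 60: 60 > 43 → go right; 60 < 64 → go left; 60 < 63 → go left. Place as left child of 63.
Insert 26: 26 < 43 → go left. Place as left child of 43.
Insert 29: 29 < 43 → go left; 29 > 26 → go right. Place as right child of 26.
Insert 34: 34 < 43 → go left; 34 > 26 → go right; 34 > 29 → go right. Place as right child of 29.
Insert 33: 33 < 43 → go left; 33 > 26 → go right; 33 > 29 → go right; 33 < 34 → go left. Place as left child of 34.
Insert 61: 61 > 43 → go right; 61 < 64 → go left; 61 < 63 → go left; 61 > 60 → go right. Place as right child of 60.
Insert 20: 20 < 43 → go left; 20 < 26 → go left. Place as left child of 26.
Insert 58: 58 > 43 → go right; 58 < 64 → go left; 58 < 63 → go left; 58 < 60 → go left. Place as left child of 60.
Insert 47: 47 > 43 → go right; 47 < 64 → go left; 47 < 63 → go left; 47 < 60 → go left; 47 < 58 → go left. Place as left child of 58.
Insert 40: 40 < 43 → go left; 40 > 26 → go right; 40 > 29 → go right; 40 > 34 → go right. Place as right child of 34.
Insert 30: 30 < 43 → go left; 30 > 26 → go right; 30 > 29 → go right; 30 < 34 → go left; 30 < 33 → go left. Place as left child of 33.
Insert 62: 62 > 43 → go right; 62 < 64 → go left; 62 < 63 → go left; 62 > 60 → go right; 62 > 61 → go right. Place as right child of 61.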